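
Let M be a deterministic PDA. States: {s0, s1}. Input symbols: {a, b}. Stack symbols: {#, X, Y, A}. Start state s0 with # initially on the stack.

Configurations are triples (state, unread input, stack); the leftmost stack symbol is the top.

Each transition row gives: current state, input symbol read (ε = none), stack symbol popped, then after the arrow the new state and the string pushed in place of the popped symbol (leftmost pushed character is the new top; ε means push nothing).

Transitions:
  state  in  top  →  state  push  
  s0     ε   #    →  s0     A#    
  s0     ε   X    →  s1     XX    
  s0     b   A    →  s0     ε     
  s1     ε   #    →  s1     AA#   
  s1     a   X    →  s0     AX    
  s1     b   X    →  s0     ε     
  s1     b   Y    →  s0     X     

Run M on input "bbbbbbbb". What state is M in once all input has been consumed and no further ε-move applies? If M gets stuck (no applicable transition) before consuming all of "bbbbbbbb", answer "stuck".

(s0, bbbbbbbb, #)
  ε-move, top #: go to s0, push A# → (s0, bbbbbbbb, A#)
  read b, top A: go to s0, push ε → (s0, bbbbbbb, #)
  ε-move, top #: go to s0, push A# → (s0, bbbbbbb, A#)
  read b, top A: go to s0, push ε → (s0, bbbbbb, #)
  ε-move, top #: go to s0, push A# → (s0, bbbbbb, A#)
  read b, top A: go to s0, push ε → (s0, bbbbb, #)
  ε-move, top #: go to s0, push A# → (s0, bbbbb, A#)
  read b, top A: go to s0, push ε → (s0, bbbb, #)
  ε-move, top #: go to s0, push A# → (s0, bbbb, A#)
  read b, top A: go to s0, push ε → (s0, bbb, #)
  ε-move, top #: go to s0, push A# → (s0, bbb, A#)
  read b, top A: go to s0, push ε → (s0, bb, #)
  ε-move, top #: go to s0, push A# → (s0, bb, A#)
  read b, top A: go to s0, push ε → (s0, b, #)
  ε-move, top #: go to s0, push A# → (s0, b, A#)
  read b, top A: go to s0, push ε → (s0, ε, #)
  ε-move, top #: go to s0, push A# → (s0, ε, A#)
All input consumed; M is in state s0.

s0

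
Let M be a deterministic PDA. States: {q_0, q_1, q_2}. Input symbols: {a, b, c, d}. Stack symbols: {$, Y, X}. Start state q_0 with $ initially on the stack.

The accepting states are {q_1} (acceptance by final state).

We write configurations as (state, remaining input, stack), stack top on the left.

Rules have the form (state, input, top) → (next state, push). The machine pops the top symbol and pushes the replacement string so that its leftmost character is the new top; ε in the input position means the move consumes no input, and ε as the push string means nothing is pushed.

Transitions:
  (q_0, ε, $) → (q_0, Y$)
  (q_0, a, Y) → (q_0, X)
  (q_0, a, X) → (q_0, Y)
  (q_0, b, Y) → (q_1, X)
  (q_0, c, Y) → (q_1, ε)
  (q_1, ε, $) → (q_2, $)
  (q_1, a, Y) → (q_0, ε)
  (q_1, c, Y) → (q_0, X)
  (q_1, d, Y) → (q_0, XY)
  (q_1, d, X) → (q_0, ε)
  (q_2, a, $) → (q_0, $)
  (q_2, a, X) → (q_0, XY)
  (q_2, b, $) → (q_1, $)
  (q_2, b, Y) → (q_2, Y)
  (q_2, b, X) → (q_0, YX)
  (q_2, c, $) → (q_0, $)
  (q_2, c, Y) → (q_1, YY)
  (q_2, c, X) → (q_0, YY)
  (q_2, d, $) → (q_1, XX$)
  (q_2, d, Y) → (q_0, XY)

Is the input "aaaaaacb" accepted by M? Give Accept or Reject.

Accept

(q_0, aaaaaacb, $) ⊢ (q_0, aaaaaacb, Y$) ⊢ (q_0, aaaaacb, X$) ⊢ (q_0, aaaacb, Y$) ⊢ (q_0, aaacb, X$) ⊢ (q_0, aacb, Y$) ⊢ (q_0, acb, X$) ⊢ (q_0, cb, Y$) ⊢ (q_1, b, $) ⊢ (q_2, b, $) ⊢ (q_1, ε, $)
All input consumed; state q_1 ∈ F.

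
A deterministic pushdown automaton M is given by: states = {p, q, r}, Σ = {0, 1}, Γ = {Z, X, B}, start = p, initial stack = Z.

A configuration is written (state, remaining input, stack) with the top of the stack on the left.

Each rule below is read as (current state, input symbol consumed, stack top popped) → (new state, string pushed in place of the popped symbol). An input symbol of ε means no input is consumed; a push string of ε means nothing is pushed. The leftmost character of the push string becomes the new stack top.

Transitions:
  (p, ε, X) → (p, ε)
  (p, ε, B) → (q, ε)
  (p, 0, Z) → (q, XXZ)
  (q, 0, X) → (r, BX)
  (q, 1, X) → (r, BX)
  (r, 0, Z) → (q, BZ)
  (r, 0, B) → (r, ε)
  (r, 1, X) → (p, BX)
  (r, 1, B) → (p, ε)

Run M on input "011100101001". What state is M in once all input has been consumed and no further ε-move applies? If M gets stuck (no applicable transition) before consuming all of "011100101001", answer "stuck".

stuck

(p, 011100101001, Z)
  read 0, top Z: go to q, push XXZ → (q, 11100101001, XXZ)
  read 1, top X: go to r, push BX → (r, 1100101001, BXXZ)
  read 1, top B: go to p, push ε → (p, 100101001, XXZ)
  ε-move, top X: go to p, push ε → (p, 100101001, XZ)
  ε-move, top X: go to p, push ε → (p, 100101001, Z)
No transition for (p, 1, top Z); M blocks with input 100101001 remaining.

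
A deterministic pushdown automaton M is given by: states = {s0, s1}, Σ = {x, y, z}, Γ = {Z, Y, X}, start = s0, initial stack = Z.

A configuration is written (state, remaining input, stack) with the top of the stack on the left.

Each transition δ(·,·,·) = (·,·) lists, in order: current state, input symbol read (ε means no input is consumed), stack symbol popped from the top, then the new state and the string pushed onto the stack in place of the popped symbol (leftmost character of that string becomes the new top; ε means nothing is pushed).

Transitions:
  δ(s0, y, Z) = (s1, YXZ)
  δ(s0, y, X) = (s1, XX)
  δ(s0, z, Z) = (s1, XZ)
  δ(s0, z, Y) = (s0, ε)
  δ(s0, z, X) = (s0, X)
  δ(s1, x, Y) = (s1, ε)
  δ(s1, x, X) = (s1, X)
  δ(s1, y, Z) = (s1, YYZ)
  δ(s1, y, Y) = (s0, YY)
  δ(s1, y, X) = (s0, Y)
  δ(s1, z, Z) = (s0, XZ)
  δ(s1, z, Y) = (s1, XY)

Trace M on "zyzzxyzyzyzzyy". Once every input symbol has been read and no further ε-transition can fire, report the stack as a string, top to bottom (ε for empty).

YXZ

(s0, zyzzxyzyzyzzyy, Z) ⊢ (s1, yzzxyzyzyzzyy, XZ) ⊢ (s0, zzxyzyzyzzyy, YZ) ⊢ (s0, zxyzyzyzzyy, Z) ⊢ (s1, xyzyzyzzyy, XZ) ⊢ (s1, yzyzyzzyy, XZ) ⊢ (s0, zyzyzzyy, YZ) ⊢ (s0, yzyzzyy, Z) ⊢ (s1, zyzzyy, YXZ) ⊢ (s1, yzzyy, XYXZ) ⊢ (s0, zzyy, YYXZ) ⊢ (s0, zyy, YXZ) ⊢ (s0, yy, XZ) ⊢ (s1, y, XXZ) ⊢ (s0, ε, YXZ)
All input consumed in state s0 with stack YXZ.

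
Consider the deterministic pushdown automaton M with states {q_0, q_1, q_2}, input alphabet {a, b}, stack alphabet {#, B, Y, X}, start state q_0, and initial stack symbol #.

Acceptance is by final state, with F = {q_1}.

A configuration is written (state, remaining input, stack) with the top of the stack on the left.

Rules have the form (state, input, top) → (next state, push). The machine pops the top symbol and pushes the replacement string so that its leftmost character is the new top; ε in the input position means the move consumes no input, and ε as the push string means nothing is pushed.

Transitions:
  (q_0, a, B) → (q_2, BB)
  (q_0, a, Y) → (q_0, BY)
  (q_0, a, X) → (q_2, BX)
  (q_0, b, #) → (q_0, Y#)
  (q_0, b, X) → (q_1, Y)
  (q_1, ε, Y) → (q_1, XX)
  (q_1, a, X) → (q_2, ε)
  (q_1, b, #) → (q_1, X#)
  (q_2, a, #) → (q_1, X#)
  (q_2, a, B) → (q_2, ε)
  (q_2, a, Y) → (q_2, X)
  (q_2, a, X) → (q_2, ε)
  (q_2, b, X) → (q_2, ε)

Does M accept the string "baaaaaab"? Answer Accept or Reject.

(q_0, baaaaaab, #)
  read b, top #: go to q_0, push Y# → (q_0, aaaaaab, Y#)
  read a, top Y: go to q_0, push BY → (q_0, aaaaab, BY#)
  read a, top B: go to q_2, push BB → (q_2, aaaab, BBY#)
  read a, top B: go to q_2, push ε → (q_2, aaab, BY#)
  read a, top B: go to q_2, push ε → (q_2, aab, Y#)
  read a, top Y: go to q_2, push X → (q_2, ab, X#)
  read a, top X: go to q_2, push ε → (q_2, b, #)
No transition applies at (q_2, b, #); input not fully consumed.

Reject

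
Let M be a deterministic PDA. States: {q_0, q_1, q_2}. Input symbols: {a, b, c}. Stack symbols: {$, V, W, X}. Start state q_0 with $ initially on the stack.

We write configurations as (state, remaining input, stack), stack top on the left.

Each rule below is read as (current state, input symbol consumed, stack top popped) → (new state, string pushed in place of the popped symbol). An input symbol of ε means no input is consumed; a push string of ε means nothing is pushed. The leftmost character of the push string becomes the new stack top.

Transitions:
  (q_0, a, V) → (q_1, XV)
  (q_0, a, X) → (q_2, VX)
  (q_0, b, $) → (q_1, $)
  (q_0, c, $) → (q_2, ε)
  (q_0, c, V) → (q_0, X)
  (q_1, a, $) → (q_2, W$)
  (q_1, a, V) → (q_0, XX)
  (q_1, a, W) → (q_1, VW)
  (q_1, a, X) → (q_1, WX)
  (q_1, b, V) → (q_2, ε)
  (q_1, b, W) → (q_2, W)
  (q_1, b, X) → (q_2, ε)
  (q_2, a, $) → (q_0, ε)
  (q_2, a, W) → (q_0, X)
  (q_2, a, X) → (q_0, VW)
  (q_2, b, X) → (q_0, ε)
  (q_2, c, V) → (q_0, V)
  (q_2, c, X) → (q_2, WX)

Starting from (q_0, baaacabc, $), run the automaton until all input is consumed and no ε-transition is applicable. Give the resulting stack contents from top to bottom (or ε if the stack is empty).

VX$

(q_0, baaacabc, $) ⊢ (q_1, aaacabc, $) ⊢ (q_2, aacabc, W$) ⊢ (q_0, acabc, X$) ⊢ (q_2, cabc, VX$) ⊢ (q_0, abc, VX$) ⊢ (q_1, bc, XVX$) ⊢ (q_2, c, VX$) ⊢ (q_0, ε, VX$)
All input consumed in state q_0 with stack VX$.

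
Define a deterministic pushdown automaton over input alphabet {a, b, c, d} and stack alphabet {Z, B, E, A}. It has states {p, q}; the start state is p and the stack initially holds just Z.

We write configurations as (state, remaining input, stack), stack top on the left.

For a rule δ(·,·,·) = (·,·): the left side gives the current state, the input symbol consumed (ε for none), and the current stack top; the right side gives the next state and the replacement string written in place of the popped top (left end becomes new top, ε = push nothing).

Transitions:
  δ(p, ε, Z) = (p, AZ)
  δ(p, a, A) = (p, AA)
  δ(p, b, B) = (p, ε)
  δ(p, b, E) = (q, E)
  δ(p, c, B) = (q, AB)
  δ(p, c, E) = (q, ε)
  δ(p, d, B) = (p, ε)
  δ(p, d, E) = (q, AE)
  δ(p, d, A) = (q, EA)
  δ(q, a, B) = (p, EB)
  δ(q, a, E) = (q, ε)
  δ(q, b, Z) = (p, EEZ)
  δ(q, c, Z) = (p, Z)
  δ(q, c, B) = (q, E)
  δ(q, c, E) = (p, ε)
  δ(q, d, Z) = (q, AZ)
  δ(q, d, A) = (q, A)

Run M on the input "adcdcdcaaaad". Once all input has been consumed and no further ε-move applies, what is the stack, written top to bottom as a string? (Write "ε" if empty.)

(p, adcdcdcaaaad, Z) ⊢ (p, adcdcdcaaaad, AZ) ⊢ (p, dcdcdcaaaad, AAZ) ⊢ (q, cdcdcaaaad, EAAZ) ⊢ (p, dcdcaaaad, AAZ) ⊢ (q, cdcaaaad, EAAZ) ⊢ (p, dcaaaad, AAZ) ⊢ (q, caaaad, EAAZ) ⊢ (p, aaaad, AAZ) ⊢ (p, aaad, AAAZ) ⊢ (p, aad, AAAAZ) ⊢ (p, ad, AAAAAZ) ⊢ (p, d, AAAAAAZ) ⊢ (q, ε, EAAAAAAZ)
All input consumed in state q with stack EAAAAAAZ.

EAAAAAAZ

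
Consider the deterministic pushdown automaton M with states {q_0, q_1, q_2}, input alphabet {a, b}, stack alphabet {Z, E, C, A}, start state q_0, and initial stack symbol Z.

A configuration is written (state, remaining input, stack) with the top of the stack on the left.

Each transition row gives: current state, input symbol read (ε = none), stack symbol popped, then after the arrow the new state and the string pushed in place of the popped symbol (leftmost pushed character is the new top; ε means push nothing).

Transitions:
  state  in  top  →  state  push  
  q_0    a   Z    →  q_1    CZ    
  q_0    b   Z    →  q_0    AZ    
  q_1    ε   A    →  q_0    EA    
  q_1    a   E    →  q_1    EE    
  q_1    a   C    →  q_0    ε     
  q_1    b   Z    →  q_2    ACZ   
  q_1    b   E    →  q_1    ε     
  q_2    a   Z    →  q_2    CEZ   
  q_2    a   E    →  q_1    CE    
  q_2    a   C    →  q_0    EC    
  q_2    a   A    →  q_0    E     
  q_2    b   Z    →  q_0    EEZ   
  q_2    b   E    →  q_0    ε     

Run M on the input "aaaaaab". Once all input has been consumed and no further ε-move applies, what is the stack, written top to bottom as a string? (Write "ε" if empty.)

(q_0, aaaaaab, Z)
  read a, top Z: go to q_1, push CZ → (q_1, aaaaab, CZ)
  read a, top C: go to q_0, push ε → (q_0, aaaab, Z)
  read a, top Z: go to q_1, push CZ → (q_1, aaab, CZ)
  read a, top C: go to q_0, push ε → (q_0, aab, Z)
  read a, top Z: go to q_1, push CZ → (q_1, ab, CZ)
  read a, top C: go to q_0, push ε → (q_0, b, Z)
  read b, top Z: go to q_0, push AZ → (q_0, ε, AZ)
All input consumed in state q_0 with stack AZ.

AZ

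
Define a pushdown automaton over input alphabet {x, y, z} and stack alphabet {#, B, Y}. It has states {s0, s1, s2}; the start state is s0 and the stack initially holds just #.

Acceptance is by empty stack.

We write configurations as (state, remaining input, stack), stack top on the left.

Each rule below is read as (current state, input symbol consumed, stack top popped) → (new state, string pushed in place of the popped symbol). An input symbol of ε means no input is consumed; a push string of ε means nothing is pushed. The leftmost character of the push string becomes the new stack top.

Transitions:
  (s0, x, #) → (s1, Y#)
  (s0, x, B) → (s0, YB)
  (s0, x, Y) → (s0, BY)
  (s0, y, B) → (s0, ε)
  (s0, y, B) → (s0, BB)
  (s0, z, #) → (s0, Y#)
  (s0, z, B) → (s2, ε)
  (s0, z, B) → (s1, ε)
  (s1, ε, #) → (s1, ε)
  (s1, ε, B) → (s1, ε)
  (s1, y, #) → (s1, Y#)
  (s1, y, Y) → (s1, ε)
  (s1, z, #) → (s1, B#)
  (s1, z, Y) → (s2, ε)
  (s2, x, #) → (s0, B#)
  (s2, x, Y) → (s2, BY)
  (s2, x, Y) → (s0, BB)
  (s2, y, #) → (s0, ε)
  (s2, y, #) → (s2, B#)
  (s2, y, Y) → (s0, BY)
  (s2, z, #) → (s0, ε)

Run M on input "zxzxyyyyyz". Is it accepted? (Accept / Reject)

Accept

One accepting computation: (s0, zxzxyyyyyz, #) ⊢ (s0, xzxyyyyyz, Y#) ⊢ (s0, zxyyyyyz, BY#) ⊢ (s2, xyyyyyz, Y#) ⊢ (s0, yyyyyz, BB#) ⊢ (s0, yyyyz, B#) ⊢ (s0, yyyz, BB#) ⊢ (s0, yyz, B#) ⊢ (s0, yz, BB#) ⊢ (s0, z, B#) ⊢ (s1, ε, #) ⊢ (s1, ε, ε)
All input consumed and the stack is empty.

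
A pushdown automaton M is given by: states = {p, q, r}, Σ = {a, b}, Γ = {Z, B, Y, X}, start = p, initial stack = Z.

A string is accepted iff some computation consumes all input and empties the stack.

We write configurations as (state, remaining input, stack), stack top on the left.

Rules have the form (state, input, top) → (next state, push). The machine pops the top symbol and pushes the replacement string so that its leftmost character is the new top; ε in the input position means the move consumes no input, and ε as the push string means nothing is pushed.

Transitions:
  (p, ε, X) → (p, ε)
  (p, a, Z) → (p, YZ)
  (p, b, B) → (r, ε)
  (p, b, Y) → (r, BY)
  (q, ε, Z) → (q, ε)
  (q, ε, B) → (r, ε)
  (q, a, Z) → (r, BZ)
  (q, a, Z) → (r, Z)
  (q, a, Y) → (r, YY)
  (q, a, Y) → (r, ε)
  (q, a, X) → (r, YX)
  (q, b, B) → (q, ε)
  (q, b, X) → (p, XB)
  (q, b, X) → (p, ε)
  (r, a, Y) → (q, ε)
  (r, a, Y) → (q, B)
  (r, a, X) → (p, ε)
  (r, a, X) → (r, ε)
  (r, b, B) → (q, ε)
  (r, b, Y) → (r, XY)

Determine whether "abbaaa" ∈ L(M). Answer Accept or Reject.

Accept

One accepting computation: (p, abbaaa, Z) ⊢ (p, bbaaa, YZ) ⊢ (r, baaa, BYZ) ⊢ (q, aaa, YZ) ⊢ (r, aa, YYZ) ⊢ (q, a, BYZ) ⊢ (r, a, YZ) ⊢ (q, ε, Z) ⊢ (q, ε, ε)
All input consumed and the stack is empty.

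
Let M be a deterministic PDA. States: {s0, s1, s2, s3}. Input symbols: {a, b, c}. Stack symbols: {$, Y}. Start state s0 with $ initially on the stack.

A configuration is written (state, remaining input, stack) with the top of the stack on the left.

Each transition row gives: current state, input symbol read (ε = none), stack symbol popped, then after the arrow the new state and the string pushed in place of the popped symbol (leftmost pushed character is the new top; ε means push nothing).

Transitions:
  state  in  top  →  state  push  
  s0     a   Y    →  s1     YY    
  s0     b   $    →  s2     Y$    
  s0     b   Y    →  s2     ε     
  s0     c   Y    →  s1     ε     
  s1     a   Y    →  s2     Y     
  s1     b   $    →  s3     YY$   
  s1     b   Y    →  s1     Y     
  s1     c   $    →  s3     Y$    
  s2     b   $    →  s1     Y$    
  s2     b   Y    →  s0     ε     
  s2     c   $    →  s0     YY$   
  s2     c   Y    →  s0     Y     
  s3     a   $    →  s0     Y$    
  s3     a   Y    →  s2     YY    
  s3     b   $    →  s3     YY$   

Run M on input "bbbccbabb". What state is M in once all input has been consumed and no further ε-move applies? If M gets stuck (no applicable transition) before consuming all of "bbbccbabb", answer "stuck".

(s0, bbbccbabb, $) ⊢ (s2, bbccbabb, Y$) ⊢ (s0, bccbabb, $) ⊢ (s2, ccbabb, Y$) ⊢ (s0, cbabb, Y$) ⊢ (s1, babb, $) ⊢ (s3, abb, YY$) ⊢ (s2, bb, YYY$) ⊢ (s0, b, YY$) ⊢ (s2, ε, Y$)
All input consumed; M is in state s2.

s2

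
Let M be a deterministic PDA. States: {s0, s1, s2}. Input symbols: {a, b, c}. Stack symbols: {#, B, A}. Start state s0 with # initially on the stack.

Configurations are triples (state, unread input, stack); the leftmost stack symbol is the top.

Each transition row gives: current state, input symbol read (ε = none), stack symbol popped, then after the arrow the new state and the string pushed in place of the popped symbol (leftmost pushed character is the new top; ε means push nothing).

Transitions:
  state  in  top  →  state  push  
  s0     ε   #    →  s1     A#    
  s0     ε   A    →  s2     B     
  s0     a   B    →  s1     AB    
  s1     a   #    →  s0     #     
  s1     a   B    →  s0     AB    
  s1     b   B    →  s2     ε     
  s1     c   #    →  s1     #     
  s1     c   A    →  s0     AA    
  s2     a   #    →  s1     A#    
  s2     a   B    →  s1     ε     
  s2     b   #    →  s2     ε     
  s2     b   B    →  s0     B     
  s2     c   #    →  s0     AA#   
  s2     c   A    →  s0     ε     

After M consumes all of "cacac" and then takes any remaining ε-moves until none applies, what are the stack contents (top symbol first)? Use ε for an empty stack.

BA#

(s0, cacac, #) ⊢ (s1, cacac, A#) ⊢ (s0, acac, AA#) ⊢ (s2, acac, BA#) ⊢ (s1, cac, A#) ⊢ (s0, ac, AA#) ⊢ (s2, ac, BA#) ⊢ (s1, c, A#) ⊢ (s0, ε, AA#) ⊢ (s2, ε, BA#)
All input consumed in state s2 with stack BA#.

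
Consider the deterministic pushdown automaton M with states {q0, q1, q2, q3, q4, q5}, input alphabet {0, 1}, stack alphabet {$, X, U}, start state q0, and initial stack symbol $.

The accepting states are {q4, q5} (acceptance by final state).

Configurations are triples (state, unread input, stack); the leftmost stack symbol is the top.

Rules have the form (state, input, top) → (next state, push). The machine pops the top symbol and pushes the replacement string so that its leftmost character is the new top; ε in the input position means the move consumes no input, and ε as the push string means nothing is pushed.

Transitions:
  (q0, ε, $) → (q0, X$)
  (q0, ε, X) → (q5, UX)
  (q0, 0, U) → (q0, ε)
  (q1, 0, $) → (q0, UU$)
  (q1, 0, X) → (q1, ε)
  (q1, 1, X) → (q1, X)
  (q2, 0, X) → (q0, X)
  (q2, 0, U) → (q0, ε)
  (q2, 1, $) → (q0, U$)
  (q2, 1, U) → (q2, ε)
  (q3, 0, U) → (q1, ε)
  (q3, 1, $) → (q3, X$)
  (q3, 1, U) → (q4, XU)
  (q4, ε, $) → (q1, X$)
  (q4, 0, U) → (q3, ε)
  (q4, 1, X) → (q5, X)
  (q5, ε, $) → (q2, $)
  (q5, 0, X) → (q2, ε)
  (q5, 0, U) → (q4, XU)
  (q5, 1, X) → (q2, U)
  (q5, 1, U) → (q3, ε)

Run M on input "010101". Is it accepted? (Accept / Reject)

Reject

(q0, 010101, $)
  ε-move, top $: go to q0, push X$ → (q0, 010101, X$)
  ε-move, top X: go to q5, push UX → (q5, 010101, UX$)
  read 0, top U: go to q4, push XU → (q4, 10101, XUX$)
  read 1, top X: go to q5, push X → (q5, 0101, XUX$)
  read 0, top X: go to q2, push ε → (q2, 101, UX$)
  read 1, top U: go to q2, push ε → (q2, 01, X$)
  read 0, top X: go to q0, push X → (q0, 1, X$)
  ε-move, top X: go to q5, push UX → (q5, 1, UX$)
  read 1, top U: go to q3, push ε → (q3, ε, X$)
All input consumed; state q3 ∉ F and no further ε-move applies.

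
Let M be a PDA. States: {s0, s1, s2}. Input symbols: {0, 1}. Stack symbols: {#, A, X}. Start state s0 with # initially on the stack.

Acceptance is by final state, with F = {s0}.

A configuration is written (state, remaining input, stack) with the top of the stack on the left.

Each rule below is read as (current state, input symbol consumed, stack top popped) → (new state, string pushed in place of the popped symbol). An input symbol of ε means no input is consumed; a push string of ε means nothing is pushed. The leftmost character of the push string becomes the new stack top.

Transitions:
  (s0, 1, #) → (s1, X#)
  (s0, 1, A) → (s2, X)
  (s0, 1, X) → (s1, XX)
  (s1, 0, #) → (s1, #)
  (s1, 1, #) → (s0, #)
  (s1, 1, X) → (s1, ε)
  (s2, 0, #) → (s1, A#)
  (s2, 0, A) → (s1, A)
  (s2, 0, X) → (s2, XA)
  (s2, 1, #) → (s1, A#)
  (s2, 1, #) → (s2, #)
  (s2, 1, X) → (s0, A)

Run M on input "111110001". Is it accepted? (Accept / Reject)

Accept

One accepting computation: (s0, 111110001, #) ⊢ (s1, 11110001, X#) ⊢ (s1, 1110001, #) ⊢ (s0, 110001, #) ⊢ (s1, 10001, X#) ⊢ (s1, 0001, #) ⊢ (s1, 001, #) ⊢ (s1, 01, #) ⊢ (s1, 1, #) ⊢ (s0, ε, #)
All input consumed and state s0 ∈ F.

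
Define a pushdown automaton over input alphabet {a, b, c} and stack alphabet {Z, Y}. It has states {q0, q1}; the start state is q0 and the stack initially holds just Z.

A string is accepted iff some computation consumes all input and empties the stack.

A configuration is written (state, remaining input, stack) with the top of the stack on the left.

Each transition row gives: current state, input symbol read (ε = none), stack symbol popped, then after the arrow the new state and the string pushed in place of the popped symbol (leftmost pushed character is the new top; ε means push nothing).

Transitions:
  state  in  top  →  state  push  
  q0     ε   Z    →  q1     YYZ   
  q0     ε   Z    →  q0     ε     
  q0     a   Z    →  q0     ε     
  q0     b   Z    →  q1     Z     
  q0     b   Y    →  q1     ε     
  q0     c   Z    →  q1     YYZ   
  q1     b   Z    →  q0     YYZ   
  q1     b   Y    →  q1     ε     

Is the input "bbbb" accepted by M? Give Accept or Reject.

No computation consumes all input and empties the stack.

Reject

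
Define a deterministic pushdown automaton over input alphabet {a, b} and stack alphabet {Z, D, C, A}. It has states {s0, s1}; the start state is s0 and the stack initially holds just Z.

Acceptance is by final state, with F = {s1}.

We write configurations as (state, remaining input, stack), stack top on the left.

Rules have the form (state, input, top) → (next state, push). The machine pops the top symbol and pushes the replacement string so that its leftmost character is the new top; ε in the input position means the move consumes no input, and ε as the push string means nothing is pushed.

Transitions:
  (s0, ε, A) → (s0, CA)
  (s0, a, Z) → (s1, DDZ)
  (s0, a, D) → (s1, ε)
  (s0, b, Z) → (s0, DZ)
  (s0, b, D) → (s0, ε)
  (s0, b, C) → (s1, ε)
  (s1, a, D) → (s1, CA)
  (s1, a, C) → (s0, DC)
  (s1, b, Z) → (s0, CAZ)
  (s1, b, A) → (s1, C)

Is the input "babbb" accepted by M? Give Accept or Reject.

Accept

(s0, babbb, Z)
  read b, top Z: go to s0, push DZ → (s0, abbb, DZ)
  read a, top D: go to s1, push ε → (s1, bbb, Z)
  read b, top Z: go to s0, push CAZ → (s0, bb, CAZ)
  read b, top C: go to s1, push ε → (s1, b, AZ)
  read b, top A: go to s1, push C → (s1, ε, CZ)
All input consumed; state s1 ∈ F.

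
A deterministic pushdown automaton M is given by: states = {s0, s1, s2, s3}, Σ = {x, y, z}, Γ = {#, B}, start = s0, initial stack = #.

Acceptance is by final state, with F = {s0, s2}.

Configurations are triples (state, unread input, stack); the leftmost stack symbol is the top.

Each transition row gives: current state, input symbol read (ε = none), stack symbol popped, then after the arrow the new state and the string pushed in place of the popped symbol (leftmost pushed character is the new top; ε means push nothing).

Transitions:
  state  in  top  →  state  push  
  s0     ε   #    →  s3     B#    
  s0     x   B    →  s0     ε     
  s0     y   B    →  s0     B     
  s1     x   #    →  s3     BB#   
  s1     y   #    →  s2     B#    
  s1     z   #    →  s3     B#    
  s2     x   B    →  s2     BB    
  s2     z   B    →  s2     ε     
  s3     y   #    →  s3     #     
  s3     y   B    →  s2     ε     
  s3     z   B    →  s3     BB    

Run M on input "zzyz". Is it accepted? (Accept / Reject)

Accept

(s0, zzyz, #)
  ε-move, top #: go to s3, push B# → (s3, zzyz, B#)
  read z, top B: go to s3, push BB → (s3, zyz, BB#)
  read z, top B: go to s3, push BB → (s3, yz, BBB#)
  read y, top B: go to s2, push ε → (s2, z, BB#)
  read z, top B: go to s2, push ε → (s2, ε, B#)
All input consumed; state s2 ∈ F.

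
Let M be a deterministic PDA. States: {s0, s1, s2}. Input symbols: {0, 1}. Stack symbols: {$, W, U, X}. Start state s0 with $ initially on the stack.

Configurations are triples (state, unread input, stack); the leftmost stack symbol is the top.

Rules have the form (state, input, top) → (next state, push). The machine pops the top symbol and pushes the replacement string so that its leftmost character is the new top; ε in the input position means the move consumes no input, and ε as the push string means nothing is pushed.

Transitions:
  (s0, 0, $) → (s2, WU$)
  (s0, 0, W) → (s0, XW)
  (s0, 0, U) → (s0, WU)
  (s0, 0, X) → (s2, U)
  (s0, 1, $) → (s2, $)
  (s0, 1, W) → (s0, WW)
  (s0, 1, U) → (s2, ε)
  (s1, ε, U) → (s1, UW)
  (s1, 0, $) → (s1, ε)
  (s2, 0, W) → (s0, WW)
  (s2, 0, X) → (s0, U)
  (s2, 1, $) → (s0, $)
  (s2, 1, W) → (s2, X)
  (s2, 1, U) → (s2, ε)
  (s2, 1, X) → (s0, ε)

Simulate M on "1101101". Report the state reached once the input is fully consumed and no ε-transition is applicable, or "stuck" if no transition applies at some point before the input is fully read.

s0

(s0, 1101101, $)
  read 1, top $: go to s2, push $ → (s2, 101101, $)
  read 1, top $: go to s0, push $ → (s0, 01101, $)
  read 0, top $: go to s2, push WU$ → (s2, 1101, WU$)
  read 1, top W: go to s2, push X → (s2, 101, XU$)
  read 1, top X: go to s0, push ε → (s0, 01, U$)
  read 0, top U: go to s0, push WU → (s0, 1, WU$)
  read 1, top W: go to s0, push WW → (s0, ε, WWU$)
All input consumed; M is in state s0.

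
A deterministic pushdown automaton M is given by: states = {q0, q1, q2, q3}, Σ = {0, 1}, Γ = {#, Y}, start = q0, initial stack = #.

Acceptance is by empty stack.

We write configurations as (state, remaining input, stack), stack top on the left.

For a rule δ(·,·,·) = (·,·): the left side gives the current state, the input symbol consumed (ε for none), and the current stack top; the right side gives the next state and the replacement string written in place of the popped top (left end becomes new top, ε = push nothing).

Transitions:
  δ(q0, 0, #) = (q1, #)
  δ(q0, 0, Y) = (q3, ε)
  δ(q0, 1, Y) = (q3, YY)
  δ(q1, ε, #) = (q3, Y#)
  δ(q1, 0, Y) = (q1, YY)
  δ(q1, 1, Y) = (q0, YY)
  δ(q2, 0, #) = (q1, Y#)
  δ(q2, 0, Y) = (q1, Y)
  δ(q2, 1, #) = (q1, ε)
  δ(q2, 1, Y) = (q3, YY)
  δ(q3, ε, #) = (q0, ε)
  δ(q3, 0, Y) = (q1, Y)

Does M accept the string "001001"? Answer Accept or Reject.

(q0, 001001, #)
  read 0, top #: go to q1, push # → (q1, 01001, #)
  ε-move, top #: go to q3, push Y# → (q3, 01001, Y#)
  read 0, top Y: go to q1, push Y → (q1, 1001, Y#)
  read 1, top Y: go to q0, push YY → (q0, 001, YY#)
  read 0, top Y: go to q3, push ε → (q3, 01, Y#)
  read 0, top Y: go to q1, push Y → (q1, 1, Y#)
  read 1, top Y: go to q0, push YY → (q0, ε, YY#)
All input consumed; stack is YY#, not empty, and no further ε-move applies.

Reject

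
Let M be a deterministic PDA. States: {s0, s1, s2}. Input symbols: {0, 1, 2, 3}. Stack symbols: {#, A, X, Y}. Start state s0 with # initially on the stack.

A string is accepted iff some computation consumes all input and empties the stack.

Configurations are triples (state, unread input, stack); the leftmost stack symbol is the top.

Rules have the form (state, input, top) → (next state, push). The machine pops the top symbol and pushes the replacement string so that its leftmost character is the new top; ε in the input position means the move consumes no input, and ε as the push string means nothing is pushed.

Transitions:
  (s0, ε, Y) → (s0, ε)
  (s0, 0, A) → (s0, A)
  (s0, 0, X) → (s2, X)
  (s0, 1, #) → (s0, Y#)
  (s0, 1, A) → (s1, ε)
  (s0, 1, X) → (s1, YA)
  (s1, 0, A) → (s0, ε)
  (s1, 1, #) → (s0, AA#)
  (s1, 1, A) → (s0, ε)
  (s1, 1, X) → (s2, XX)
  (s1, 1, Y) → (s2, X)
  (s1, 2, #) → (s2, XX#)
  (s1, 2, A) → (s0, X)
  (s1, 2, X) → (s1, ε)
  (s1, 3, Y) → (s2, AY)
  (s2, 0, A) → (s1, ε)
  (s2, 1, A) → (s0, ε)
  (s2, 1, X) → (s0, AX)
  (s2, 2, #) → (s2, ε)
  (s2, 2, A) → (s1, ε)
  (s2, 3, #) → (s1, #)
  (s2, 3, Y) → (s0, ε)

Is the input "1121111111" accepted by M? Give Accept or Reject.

Reject

(s0, 1121111111, #)
  read 1, top #: go to s0, push Y# → (s0, 121111111, Y#)
  ε-move, top Y: go to s0, push ε → (s0, 121111111, #)
  read 1, top #: go to s0, push Y# → (s0, 21111111, Y#)
  ε-move, top Y: go to s0, push ε → (s0, 21111111, #)
No transition applies at (s0, 21111111, #); input not fully consumed.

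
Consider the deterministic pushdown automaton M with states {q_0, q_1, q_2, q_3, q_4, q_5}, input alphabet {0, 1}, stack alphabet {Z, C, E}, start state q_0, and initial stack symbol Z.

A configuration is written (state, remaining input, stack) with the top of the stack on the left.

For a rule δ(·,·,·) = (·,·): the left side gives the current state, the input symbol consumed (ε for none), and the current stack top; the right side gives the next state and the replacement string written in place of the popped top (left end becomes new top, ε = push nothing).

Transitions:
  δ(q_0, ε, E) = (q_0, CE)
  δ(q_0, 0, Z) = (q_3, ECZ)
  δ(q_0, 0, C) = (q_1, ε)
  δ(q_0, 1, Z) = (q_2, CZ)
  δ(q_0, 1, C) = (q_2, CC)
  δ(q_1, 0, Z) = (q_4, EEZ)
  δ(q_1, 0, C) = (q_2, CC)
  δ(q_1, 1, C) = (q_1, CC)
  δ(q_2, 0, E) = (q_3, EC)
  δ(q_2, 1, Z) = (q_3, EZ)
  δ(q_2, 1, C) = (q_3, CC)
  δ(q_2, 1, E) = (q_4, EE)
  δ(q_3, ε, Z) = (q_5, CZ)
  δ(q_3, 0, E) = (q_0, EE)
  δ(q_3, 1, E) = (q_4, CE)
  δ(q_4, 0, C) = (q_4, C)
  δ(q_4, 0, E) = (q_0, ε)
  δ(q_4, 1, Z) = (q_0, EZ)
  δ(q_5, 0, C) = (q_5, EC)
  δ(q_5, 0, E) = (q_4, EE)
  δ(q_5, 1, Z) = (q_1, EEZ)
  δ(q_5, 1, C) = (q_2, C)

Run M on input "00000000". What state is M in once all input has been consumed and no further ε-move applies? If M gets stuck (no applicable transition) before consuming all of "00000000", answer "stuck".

stuck

(q_0, 00000000, Z) ⊢ (q_3, 0000000, ECZ) ⊢ (q_0, 000000, EECZ) ⊢ (q_0, 000000, CEECZ) ⊢ (q_1, 00000, EECZ)
No transition for (q_1, 0, top E); M blocks with input 00000 remaining.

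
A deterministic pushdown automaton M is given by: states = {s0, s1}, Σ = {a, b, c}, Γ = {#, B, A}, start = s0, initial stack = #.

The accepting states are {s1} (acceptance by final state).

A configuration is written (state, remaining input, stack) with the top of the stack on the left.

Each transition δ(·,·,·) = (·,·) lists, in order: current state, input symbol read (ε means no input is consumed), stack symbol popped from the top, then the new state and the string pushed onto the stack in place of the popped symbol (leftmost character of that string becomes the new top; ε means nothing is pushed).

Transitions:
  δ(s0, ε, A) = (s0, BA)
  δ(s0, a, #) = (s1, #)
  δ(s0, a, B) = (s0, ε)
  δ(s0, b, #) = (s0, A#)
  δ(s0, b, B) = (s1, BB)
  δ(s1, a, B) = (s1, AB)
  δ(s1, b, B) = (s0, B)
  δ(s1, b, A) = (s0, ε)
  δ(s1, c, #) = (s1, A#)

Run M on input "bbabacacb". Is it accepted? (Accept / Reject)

Reject

(s0, bbabacacb, #)
  read b, top #: go to s0, push A# → (s0, babacacb, A#)
  ε-move, top A: go to s0, push BA → (s0, babacacb, BA#)
  read b, top B: go to s1, push BB → (s1, abacacb, BBA#)
  read a, top B: go to s1, push AB → (s1, bacacb, ABBA#)
  read b, top A: go to s0, push ε → (s0, acacb, BBA#)
  read a, top B: go to s0, push ε → (s0, cacb, BA#)
No transition applies at (s0, cacb, BA#); input not fully consumed.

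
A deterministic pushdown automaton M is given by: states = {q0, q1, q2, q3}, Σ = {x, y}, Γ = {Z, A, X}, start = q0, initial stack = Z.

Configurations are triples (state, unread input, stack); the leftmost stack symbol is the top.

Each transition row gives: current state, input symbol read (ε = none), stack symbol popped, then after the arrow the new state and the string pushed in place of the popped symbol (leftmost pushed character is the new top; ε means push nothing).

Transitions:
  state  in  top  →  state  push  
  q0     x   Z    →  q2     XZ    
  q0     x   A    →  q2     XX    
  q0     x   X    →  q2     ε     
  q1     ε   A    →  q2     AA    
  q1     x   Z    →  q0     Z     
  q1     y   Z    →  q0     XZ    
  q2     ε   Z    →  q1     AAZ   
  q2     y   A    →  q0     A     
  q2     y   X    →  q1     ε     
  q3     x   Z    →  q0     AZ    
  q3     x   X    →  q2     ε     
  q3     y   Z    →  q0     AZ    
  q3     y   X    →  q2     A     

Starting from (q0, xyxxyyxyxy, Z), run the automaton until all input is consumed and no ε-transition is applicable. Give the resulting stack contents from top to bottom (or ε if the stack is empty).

(q0, xyxxyyxyxy, Z)
  read x, top Z: go to q2, push XZ → (q2, yxxyyxyxy, XZ)
  read y, top X: go to q1, push ε → (q1, xxyyxyxy, Z)
  read x, top Z: go to q0, push Z → (q0, xyyxyxy, Z)
  read x, top Z: go to q2, push XZ → (q2, yyxyxy, XZ)
  read y, top X: go to q1, push ε → (q1, yxyxy, Z)
  read y, top Z: go to q0, push XZ → (q0, xyxy, XZ)
  read x, top X: go to q2, push ε → (q2, yxy, Z)
  ε-move, top Z: go to q1, push AAZ → (q1, yxy, AAZ)
  ε-move, top A: go to q2, push AA → (q2, yxy, AAAZ)
  read y, top A: go to q0, push A → (q0, xy, AAAZ)
  read x, top A: go to q2, push XX → (q2, y, XXAAZ)
  read y, top X: go to q1, push ε → (q1, ε, XAAZ)
All input consumed in state q1 with stack XAAZ.

XAAZ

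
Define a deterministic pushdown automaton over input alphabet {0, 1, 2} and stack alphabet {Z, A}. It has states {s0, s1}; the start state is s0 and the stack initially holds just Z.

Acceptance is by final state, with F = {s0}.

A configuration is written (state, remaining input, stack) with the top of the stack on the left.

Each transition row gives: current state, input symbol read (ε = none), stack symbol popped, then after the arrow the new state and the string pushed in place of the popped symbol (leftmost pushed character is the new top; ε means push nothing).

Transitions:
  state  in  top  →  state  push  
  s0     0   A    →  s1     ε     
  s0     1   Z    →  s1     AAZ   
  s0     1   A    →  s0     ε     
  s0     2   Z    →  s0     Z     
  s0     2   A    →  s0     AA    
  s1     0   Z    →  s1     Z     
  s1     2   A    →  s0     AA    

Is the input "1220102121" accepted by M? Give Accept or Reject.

Reject

(s0, 1220102121, Z) ⊢ (s1, 220102121, AAZ) ⊢ (s0, 20102121, AAAZ) ⊢ (s0, 0102121, AAAAZ) ⊢ (s1, 102121, AAAZ)
No transition applies at (s1, 102121, AAAZ); input not fully consumed.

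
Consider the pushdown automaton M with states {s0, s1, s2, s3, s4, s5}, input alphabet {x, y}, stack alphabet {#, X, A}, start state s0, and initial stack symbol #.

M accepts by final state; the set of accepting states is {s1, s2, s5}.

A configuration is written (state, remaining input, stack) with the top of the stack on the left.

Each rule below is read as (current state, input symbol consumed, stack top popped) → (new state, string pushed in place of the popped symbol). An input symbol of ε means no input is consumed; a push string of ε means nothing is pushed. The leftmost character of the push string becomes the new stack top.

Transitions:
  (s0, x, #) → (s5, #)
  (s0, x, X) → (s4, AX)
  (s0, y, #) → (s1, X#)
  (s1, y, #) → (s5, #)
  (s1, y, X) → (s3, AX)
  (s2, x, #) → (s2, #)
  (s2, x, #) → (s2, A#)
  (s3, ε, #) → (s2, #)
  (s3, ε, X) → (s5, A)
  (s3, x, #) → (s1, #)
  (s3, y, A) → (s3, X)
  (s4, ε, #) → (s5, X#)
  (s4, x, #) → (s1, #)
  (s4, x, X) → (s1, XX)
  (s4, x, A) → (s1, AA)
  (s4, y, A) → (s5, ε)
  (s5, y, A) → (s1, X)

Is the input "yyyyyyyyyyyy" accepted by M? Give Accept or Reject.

Accept

One accepting computation: (s0, yyyyyyyyyyyy, #) ⊢ (s1, yyyyyyyyyyy, X#) ⊢ (s3, yyyyyyyyyy, AX#) ⊢ (s3, yyyyyyyyy, XX#) ⊢ (s5, yyyyyyyyy, AX#) ⊢ (s1, yyyyyyyy, XX#) ⊢ (s3, yyyyyyy, AXX#) ⊢ (s3, yyyyyy, XXX#) ⊢ (s5, yyyyyy, AXX#) ⊢ (s1, yyyyy, XXX#) ⊢ (s3, yyyy, AXXX#) ⊢ (s3, yyy, XXXX#) ⊢ (s5, yyy, AXXX#) ⊢ (s1, yy, XXXX#) ⊢ (s3, y, AXXXX#) ⊢ (s3, ε, XXXXX#) ⊢ (s5, ε, AXXXX#)
All input consumed and state s5 ∈ F.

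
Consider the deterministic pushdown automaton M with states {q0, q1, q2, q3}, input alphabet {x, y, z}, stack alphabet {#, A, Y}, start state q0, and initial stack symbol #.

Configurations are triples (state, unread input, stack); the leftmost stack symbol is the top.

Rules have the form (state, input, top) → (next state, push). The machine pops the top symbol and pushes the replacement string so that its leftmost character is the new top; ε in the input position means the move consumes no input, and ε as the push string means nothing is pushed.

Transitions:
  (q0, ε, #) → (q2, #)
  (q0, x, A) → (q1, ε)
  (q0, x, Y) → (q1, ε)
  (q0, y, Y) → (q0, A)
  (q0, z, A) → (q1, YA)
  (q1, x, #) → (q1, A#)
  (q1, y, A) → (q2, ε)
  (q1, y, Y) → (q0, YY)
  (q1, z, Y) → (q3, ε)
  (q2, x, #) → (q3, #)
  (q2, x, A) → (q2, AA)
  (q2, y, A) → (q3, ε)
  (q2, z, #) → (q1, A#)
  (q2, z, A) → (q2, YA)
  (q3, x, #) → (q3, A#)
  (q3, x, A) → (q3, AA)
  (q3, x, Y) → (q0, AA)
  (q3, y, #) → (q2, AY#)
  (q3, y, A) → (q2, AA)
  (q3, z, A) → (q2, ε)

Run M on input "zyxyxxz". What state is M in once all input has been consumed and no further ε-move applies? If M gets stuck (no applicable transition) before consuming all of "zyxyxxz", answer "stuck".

(q0, zyxyxxz, #) ⊢ (q2, zyxyxxz, #) ⊢ (q1, yxyxxz, A#) ⊢ (q2, xyxxz, #) ⊢ (q3, yxxz, #) ⊢ (q2, xxz, AY#) ⊢ (q2, xz, AAY#) ⊢ (q2, z, AAAY#) ⊢ (q2, ε, YAAAY#)
All input consumed; M is in state q2.

q2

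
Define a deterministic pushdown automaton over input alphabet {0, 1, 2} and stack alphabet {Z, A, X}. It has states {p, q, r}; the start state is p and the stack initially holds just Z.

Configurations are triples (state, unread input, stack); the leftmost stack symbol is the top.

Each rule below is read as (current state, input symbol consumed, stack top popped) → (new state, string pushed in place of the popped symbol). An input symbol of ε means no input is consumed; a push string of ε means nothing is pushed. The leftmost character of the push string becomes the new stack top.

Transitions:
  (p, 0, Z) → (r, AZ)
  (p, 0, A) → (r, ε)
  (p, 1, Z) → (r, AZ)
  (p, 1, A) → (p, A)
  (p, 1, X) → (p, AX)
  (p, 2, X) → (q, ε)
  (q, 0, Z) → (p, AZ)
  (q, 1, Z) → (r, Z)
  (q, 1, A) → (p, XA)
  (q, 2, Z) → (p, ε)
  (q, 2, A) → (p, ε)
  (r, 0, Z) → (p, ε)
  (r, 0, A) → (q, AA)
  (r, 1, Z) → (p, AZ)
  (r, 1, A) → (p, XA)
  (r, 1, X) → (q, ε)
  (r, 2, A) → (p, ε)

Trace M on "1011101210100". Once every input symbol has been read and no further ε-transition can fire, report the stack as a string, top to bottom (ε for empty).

ε

(p, 1011101210100, Z)
  read 1, top Z: go to r, push AZ → (r, 011101210100, AZ)
  read 0, top A: go to q, push AA → (q, 11101210100, AAZ)
  read 1, top A: go to p, push XA → (p, 1101210100, XAAZ)
  read 1, top X: go to p, push AX → (p, 101210100, AXAAZ)
  read 1, top A: go to p, push A → (p, 01210100, AXAAZ)
  read 0, top A: go to r, push ε → (r, 1210100, XAAZ)
  read 1, top X: go to q, push ε → (q, 210100, AAZ)
  read 2, top A: go to p, push ε → (p, 10100, AZ)
  read 1, top A: go to p, push A → (p, 0100, AZ)
  read 0, top A: go to r, push ε → (r, 100, Z)
  read 1, top Z: go to p, push AZ → (p, 00, AZ)
  read 0, top A: go to r, push ε → (r, 0, Z)
  read 0, top Z: go to p, push ε → (p, ε, ε)
All input consumed in state p with stack ε.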